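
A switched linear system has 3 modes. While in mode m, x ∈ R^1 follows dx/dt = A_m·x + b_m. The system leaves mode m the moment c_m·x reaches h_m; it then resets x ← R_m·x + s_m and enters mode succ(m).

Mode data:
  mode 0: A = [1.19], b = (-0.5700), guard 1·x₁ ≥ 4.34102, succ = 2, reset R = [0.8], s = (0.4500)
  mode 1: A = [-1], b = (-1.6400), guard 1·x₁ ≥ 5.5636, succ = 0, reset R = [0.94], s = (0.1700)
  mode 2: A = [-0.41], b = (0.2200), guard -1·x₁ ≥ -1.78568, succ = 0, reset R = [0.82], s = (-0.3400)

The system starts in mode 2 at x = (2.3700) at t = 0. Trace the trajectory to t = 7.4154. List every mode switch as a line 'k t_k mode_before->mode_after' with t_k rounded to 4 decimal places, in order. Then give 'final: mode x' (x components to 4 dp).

Mode 2: guard c·x = -1.7857 hit at Δt = 0.9360 (t = 0.9360), x⁻ = (1.7857) → reset → x⁺ = (1.1243), jump to mode 0
Mode 0: guard c·x = 4.3410 hit at Δt = 1.5036 (t = 2.4396), x⁻ = (4.3410) → reset → x⁺ = (3.9228), jump to mode 2
Mode 2: guard c·x = -1.7857 hit at Δt = 2.4324 (t = 4.8720), x⁻ = (1.7857) → reset → x⁺ = (1.1243), jump to mode 0
Mode 0: guard c·x = 4.3410 hit at Δt = 1.5036 (t = 6.3756), x⁻ = (4.3410) → reset → x⁺ = (3.9228), jump to mode 2
Mode 2: flow for 1.0398 to horizon, guard not reached → x = (2.7475)

1 0.9360 2->0
2 2.4396 0->2
3 4.8720 2->0
4 6.3756 0->2
final: 2 2.7475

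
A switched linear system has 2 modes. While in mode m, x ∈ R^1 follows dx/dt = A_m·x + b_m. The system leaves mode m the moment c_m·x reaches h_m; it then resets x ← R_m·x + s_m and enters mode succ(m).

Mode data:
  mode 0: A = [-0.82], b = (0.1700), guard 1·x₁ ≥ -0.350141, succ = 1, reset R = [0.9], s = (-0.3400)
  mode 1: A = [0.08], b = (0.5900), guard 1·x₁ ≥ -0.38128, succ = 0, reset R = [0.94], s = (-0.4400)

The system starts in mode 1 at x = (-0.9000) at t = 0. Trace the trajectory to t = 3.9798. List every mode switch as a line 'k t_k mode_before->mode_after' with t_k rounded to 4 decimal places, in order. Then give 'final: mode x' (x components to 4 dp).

Mode 1: guard c·x = -0.3813 hit at Δt = 0.9633 (t = 0.9633), x⁻ = (-0.3813) → reset → x⁺ = (-0.7984), jump to mode 0
Mode 0: guard c·x = -0.3501 hit at Δt = 0.7196 (t = 1.6829), x⁻ = (-0.3501) → reset → x⁺ = (-0.6551), jump to mode 1
Mode 1: guard c·x = -0.3813 hit at Δt = 0.4993 (t = 2.1822), x⁻ = (-0.3813) → reset → x⁺ = (-0.7984), jump to mode 0
Mode 0: guard c·x = -0.3501 hit at Δt = 0.7196 (t = 2.9018), x⁻ = (-0.3501) → reset → x⁺ = (-0.6551), jump to mode 1
Mode 1: guard c·x = -0.3813 hit at Δt = 0.4993 (t = 3.4011), x⁻ = (-0.3813) → reset → x⁺ = (-0.7984), jump to mode 0
Mode 0: flow for 0.5787 to horizon, guard not reached → x = (-0.4184)

1 0.9633 1->0
2 1.6829 0->1
3 2.1822 1->0
4 2.9018 0->1
5 3.4011 1->0
final: 0 -0.4184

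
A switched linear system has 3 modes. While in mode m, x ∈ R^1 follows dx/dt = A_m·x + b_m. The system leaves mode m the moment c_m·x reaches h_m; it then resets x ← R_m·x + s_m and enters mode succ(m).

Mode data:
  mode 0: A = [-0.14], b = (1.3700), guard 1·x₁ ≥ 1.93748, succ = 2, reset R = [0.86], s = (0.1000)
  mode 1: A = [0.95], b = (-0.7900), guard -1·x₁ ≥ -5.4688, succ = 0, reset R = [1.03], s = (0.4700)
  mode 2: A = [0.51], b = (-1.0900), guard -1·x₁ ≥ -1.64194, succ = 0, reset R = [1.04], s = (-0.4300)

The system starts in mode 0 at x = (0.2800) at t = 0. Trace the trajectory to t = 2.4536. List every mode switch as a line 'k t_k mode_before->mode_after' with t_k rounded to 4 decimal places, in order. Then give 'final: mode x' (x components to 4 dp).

Mode 0: guard c·x = 1.9375 hit at Δt = 1.3686 (t = 1.3686), x⁻ = (1.9375) → reset → x⁺ = (1.7662), jump to mode 2
Mode 2: guard c·x = -1.6419 hit at Δt = 0.5665 (t = 1.9351), x⁻ = (1.6419) → reset → x⁺ = (1.2776), jump to mode 0
Mode 0: flow for 0.5185 to horizon, guard not reached → x = (1.8733)

1 1.3686 0->2
2 1.9351 2->0
final: 0 1.8733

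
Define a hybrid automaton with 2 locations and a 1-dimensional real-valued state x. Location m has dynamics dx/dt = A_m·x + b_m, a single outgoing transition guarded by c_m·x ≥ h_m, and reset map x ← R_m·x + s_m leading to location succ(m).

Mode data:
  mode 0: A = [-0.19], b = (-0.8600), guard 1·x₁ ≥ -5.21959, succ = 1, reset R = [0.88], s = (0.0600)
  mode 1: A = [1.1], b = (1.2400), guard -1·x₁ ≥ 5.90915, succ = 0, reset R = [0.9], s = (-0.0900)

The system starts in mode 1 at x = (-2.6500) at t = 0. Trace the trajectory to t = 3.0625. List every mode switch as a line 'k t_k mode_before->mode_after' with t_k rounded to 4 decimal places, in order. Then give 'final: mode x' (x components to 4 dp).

1 1.0403 1->0
2 2.3070 0->1
3 2.6155 1->0
final: 0 -5.3364

Mode 1: guard c·x = 5.9092 hit at Δt = 1.0403 (t = 1.0403), x⁻ = (-5.9091) → reset → x⁺ = (-5.4082), jump to mode 0
Mode 0: guard c·x = -5.2196 hit at Δt = 1.2667 (t = 2.3070), x⁻ = (-5.2196) → reset → x⁺ = (-4.5332), jump to mode 1
Mode 1: guard c·x = 5.9092 hit at Δt = 0.3085 (t = 2.6155), x⁻ = (-5.9092) → reset → x⁺ = (-5.4082), jump to mode 0
Mode 0: flow for 0.4470 to horizon, guard not reached → x = (-5.3364)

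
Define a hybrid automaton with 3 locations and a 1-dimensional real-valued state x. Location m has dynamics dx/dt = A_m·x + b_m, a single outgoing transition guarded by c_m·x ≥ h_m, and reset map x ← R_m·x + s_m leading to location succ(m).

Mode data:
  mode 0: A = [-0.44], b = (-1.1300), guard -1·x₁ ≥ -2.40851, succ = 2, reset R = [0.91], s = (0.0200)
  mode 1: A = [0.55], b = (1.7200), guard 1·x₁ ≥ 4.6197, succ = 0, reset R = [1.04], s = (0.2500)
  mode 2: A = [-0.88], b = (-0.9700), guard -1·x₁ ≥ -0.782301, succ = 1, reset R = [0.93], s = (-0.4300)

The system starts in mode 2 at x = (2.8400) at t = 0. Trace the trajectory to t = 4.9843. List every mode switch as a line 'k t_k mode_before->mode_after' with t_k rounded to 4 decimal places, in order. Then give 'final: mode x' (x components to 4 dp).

Mode 2: guard c·x = -0.7823 hit at Δt = 0.8387 (t = 0.8387), x⁻ = (0.7823) → reset → x⁺ = (0.2975), jump to mode 1
Mode 1: guard c·x = 4.6197 hit at Δt = 1.4841 (t = 2.3228), x⁻ = (4.6197) → reset → x⁺ = (5.0545), jump to mode 0
Mode 0: guard c·x = -2.4085 hit at Δt = 0.9690 (t = 3.2918), x⁻ = (2.4085) → reset → x⁺ = (2.2117), jump to mode 2
Mode 2: guard c·x = -0.7823 hit at Δt = 0.6414 (t = 3.9332), x⁻ = (0.7823) → reset → x⁺ = (0.2975), jump to mode 1
Mode 1: flow for 1.0511 to horizon, guard not reached → x = (2.9779)

1 0.8387 2->1
2 2.3228 1->0
3 3.2918 0->2
4 3.9332 2->1
final: 1 2.9779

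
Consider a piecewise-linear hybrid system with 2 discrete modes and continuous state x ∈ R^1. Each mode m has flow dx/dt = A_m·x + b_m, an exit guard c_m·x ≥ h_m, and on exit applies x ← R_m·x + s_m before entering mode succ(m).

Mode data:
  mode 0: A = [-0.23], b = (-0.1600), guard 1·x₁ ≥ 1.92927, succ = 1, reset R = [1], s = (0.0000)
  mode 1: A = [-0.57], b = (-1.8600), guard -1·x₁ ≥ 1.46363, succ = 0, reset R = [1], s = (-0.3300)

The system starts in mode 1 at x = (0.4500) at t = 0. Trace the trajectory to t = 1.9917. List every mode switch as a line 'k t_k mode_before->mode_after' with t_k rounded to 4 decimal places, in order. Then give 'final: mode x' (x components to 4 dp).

1 1.2708 1->0
final: 0 -1.6259

Mode 1: guard c·x = 1.4636 hit at Δt = 1.2708 (t = 1.2708), x⁻ = (-1.4636) → reset → x⁺ = (-1.7936), jump to mode 0
Mode 0: flow for 0.7209 to horizon, guard not reached → x = (-1.6259)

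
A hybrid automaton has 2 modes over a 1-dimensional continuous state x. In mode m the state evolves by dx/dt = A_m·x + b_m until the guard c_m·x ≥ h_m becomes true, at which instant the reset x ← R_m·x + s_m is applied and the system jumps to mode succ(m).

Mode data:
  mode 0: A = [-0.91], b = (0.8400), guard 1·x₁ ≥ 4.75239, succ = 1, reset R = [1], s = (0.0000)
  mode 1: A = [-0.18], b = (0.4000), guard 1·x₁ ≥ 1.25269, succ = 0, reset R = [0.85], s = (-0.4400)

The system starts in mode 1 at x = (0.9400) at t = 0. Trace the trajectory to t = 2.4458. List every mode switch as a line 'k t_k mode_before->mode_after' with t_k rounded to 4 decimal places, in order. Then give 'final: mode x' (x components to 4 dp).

1 1.5530 1->0
final: 0 0.7907

Mode 1: guard c·x = 1.2527 hit at Δt = 1.5530 (t = 1.5530), x⁻ = (1.2527) → reset → x⁺ = (0.6248), jump to mode 0
Mode 0: flow for 0.8928 to horizon, guard not reached → x = (0.7907)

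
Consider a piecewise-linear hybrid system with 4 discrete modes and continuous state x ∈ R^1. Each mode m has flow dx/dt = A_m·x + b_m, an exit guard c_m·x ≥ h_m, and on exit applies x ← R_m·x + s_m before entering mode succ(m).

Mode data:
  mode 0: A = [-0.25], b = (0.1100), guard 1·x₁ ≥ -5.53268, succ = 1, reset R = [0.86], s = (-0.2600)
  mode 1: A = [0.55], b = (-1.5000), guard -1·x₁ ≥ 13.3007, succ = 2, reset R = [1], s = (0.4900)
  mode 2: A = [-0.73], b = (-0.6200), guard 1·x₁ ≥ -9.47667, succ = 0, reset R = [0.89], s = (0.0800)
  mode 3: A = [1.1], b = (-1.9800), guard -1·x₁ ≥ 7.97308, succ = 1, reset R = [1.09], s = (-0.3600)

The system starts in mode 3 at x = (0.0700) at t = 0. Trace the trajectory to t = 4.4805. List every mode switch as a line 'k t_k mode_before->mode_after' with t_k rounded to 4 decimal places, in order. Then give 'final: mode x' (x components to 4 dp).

Mode 3: guard c·x = 7.9731 hit at Δt = 1.5741 (t = 1.5741), x⁻ = (-7.9731) → reset → x⁺ = (-9.0507), jump to mode 1
Mode 1: guard c·x = 13.3007 hit at Δt = 0.5602 (t = 2.1343), x⁻ = (-13.3007) → reset → x⁺ = (-12.8107), jump to mode 2
Mode 2: guard c·x = -9.4767 hit at Δt = 0.4476 (t = 2.5819), x⁻ = (-9.4767) → reset → x⁺ = (-8.3542), jump to mode 0
Mode 0: guard c·x = -5.5327 hit at Δt = 1.5476 (t = 4.1295), x⁻ = (-5.5327) → reset → x⁺ = (-5.0181), jump to mode 1
Mode 1: flow for 0.3510 to horizon, guard not reached → x = (-6.6674)

1 1.5741 3->1
2 2.1343 1->2
3 2.5819 2->0
4 4.1295 0->1
final: 1 -6.6674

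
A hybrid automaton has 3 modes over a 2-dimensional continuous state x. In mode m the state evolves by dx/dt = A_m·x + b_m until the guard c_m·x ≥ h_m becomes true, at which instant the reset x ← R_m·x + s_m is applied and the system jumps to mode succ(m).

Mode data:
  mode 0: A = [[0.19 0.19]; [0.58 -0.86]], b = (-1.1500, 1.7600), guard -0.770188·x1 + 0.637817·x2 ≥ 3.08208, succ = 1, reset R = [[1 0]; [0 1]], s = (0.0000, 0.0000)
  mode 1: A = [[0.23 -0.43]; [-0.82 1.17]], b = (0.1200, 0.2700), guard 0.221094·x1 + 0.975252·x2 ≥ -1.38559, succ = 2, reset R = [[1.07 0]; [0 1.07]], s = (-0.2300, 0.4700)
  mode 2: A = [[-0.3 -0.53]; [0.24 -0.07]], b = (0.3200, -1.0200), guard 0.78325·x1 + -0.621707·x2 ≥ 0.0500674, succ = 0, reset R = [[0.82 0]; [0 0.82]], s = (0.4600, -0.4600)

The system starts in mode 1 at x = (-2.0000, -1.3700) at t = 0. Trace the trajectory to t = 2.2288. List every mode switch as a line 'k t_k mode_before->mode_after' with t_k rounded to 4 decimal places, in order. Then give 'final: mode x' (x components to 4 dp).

Mode 1: guard c·x = -1.3856 hit at Δt = 0.8689 (t = 0.8689), x⁻ = (-1.8248, -1.0071) → reset → x⁺ = (-2.1826, -0.6076), jump to mode 2
Mode 2: guard c·x = 0.0501 hit at Δt = 0.7102 (t = 1.5791), x⁻ = (-1.1788, -1.5656) → reset → x⁺ = (-0.5066, -1.7438), jump to mode 0
Mode 0: flow for 0.6497 to horizon, guard not reached → x = (-1.5005, -0.4252)

1 0.8689 1->2
2 1.5791 2->0
final: 0 -1.5005 -0.4252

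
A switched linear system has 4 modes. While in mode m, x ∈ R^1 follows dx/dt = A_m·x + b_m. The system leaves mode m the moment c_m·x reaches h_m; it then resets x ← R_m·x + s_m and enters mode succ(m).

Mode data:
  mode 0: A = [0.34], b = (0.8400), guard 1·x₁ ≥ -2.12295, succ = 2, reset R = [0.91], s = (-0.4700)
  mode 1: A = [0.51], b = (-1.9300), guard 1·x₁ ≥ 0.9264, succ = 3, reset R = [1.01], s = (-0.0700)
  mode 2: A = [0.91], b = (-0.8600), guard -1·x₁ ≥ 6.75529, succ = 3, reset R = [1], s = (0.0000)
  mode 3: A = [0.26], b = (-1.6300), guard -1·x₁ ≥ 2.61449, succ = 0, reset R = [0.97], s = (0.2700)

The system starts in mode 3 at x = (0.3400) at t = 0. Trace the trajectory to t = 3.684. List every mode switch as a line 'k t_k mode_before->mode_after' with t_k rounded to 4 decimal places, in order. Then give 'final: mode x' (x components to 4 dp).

Mode 3: guard c·x = 2.6145 hit at Δt = 1.5551 (t = 1.5551), x⁻ = (-2.6145) → reset → x⁺ = (-2.2661), jump to mode 0
Mode 0: guard c·x = -2.1229 hit at Δt = 1.5601 (t = 3.1152), x⁻ = (-2.1230) → reset → x⁺ = (-2.4019), jump to mode 2
Mode 2: flow for 0.5688 to horizon, guard not reached → x = (-4.6711)

1 1.5551 3->0
2 3.1152 0->2
final: 2 -4.6711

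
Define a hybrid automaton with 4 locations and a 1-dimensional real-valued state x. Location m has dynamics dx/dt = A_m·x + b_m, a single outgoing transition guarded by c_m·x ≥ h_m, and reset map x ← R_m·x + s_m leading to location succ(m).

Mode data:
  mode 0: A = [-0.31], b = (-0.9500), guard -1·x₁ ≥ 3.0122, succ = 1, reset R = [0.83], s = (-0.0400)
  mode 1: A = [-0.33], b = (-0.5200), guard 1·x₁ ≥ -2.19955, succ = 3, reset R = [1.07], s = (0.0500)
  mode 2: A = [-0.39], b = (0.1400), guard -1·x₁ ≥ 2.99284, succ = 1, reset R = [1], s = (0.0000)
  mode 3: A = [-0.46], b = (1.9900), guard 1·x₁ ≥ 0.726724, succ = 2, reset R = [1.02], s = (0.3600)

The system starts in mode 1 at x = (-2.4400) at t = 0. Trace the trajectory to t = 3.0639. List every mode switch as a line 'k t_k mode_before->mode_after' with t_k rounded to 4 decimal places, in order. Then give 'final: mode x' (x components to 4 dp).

Mode 1: guard c·x = -2.1995 hit at Δt = 0.9880 (t = 0.9880), x⁻ = (-2.1995) → reset → x⁺ = (-2.3035), jump to mode 3
Mode 3: guard c·x = 0.7267 hit at Δt = 1.3278 (t = 2.3158), x⁻ = (0.7267) → reset → x⁺ = (1.1013), jump to mode 2
Mode 2: flow for 0.7481 to horizon, guard not reached → x = (0.9134)

1 0.9880 1->3
2 2.3158 3->2
final: 2 0.9134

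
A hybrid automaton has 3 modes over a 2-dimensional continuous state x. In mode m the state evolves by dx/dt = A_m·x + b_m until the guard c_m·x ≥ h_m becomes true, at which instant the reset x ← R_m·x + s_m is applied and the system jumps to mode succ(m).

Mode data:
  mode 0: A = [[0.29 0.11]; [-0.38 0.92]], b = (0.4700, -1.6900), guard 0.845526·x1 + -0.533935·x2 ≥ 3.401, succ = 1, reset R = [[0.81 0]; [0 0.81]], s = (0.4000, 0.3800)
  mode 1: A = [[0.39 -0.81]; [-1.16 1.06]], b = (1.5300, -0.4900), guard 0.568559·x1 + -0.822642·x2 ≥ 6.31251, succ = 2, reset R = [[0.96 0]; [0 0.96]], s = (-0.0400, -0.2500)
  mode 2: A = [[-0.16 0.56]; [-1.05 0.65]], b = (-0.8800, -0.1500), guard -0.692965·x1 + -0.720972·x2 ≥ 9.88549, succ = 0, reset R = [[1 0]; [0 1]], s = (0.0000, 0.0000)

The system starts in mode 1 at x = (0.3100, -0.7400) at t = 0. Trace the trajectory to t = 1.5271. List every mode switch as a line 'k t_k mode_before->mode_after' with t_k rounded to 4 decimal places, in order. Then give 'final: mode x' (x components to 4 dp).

1 0.8707 1->2
final: 2 0.1258 -9.7149

Mode 1: guard c·x = 6.3125 hit at Δt = 0.8707 (t = 0.8707), x⁻ = (3.8375, -5.0212) → reset → x⁺ = (3.6440, -5.0704), jump to mode 2
Mode 2: flow for 0.6564 to horizon, guard not reached → x = (0.1258, -9.7149)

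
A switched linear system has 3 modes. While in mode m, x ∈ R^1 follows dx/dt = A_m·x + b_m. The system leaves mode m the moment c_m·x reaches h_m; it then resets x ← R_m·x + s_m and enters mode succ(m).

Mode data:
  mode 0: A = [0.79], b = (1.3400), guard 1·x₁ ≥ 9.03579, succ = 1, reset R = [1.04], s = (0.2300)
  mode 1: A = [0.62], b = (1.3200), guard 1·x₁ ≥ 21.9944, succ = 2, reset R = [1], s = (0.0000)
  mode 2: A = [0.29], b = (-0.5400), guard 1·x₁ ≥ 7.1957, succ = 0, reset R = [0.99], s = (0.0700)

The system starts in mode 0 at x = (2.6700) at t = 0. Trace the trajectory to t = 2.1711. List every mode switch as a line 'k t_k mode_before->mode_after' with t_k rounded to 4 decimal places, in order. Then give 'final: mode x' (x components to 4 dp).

Mode 0: guard c·x = 9.0358 hit at Δt = 1.1384 (t = 1.1384), x⁻ = (9.0358) → reset → x⁺ = (9.6272), jump to mode 1
Mode 1: flow for 1.0327 to horizon, guard not reached → x = (20.1726)

1 1.1384 0->1
final: 1 20.1726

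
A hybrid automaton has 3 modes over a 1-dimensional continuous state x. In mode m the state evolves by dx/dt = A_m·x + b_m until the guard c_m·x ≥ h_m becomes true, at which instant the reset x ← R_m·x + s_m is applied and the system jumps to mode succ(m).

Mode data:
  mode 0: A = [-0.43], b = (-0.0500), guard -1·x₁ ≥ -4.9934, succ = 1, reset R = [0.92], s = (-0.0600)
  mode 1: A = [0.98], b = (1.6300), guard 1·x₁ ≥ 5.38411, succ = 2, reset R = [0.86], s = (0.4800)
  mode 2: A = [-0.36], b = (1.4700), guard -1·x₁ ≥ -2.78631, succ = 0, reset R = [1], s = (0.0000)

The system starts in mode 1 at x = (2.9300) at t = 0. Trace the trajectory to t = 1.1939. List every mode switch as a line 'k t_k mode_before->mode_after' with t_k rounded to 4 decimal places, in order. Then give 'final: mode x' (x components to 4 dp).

1 0.4368 1->2
final: 2 4.8653

Mode 1: guard c·x = 5.3841 hit at Δt = 0.4368 (t = 0.4368), x⁻ = (5.3841) → reset → x⁺ = (5.1103), jump to mode 2
Mode 2: flow for 0.7571 to horizon, guard not reached → x = (4.8653)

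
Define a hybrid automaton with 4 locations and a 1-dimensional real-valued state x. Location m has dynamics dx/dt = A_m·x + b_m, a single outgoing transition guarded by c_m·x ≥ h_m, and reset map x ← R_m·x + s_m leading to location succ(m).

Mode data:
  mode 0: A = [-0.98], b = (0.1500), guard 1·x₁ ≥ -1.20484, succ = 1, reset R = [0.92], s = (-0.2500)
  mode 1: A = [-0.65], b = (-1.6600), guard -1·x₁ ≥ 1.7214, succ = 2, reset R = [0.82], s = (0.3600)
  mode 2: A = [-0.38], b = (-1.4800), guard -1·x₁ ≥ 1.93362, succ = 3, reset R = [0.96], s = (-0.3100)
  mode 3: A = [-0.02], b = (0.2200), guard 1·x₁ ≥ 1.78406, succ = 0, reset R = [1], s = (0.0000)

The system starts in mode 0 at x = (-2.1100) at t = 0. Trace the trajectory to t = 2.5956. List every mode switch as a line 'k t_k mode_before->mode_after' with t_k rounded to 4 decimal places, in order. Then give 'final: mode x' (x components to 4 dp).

Mode 0: guard c·x = -1.2048 hit at Δt = 0.5212 (t = 0.5212), x⁻ = (-1.2048) → reset → x⁺ = (-1.3585), jump to mode 1
Mode 1: guard c·x = 1.7214 hit at Δt = 0.5567 (t = 1.0779), x⁻ = (-1.7214) → reset → x⁺ = (-1.0515), jump to mode 2
Mode 2: guard c·x = 1.9336 hit at Δt = 0.9774 (t = 2.0553), x⁻ = (-1.9336) → reset → x⁺ = (-2.1663), jump to mode 3
Mode 3: flow for 0.5403 to horizon, guard not reached → x = (-2.0248)

1 0.5212 0->1
2 1.0779 1->2
3 2.0553 2->3
final: 3 -2.0248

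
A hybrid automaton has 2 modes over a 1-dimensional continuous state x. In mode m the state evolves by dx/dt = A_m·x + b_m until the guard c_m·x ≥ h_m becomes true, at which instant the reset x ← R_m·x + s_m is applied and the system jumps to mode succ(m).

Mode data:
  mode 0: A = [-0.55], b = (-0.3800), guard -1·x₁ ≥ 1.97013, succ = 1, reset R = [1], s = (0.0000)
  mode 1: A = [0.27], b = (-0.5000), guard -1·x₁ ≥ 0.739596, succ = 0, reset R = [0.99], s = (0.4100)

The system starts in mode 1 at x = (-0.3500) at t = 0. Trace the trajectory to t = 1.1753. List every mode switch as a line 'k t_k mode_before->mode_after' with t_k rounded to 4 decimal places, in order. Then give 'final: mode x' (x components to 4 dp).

Mode 1: guard c·x = 0.7396 hit at Δt = 0.6034 (t = 0.6034), x⁻ = (-0.7396) → reset → x⁺ = (-0.3222), jump to mode 0
Mode 0: flow for 0.5719 to horizon, guard not reached → x = (-0.4217)

1 0.6034 1->0
final: 0 -0.4217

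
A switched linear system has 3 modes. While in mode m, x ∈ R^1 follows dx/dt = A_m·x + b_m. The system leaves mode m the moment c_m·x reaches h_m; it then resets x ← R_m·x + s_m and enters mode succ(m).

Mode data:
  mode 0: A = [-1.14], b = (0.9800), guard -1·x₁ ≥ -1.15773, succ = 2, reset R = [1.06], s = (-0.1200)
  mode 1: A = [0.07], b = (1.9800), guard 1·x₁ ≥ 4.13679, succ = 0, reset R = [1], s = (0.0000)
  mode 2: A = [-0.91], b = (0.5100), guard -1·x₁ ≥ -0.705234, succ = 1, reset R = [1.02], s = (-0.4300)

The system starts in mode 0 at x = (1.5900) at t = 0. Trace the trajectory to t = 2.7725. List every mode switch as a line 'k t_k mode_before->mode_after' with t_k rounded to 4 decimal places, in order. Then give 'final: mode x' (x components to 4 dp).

Mode 0: guard c·x = -1.1577 hit at Δt = 0.7861 (t = 0.7861), x⁻ = (1.1577) → reset → x⁺ = (1.1072), jump to mode 2
Mode 2: guard c·x = -0.7052 hit at Δt = 1.4601 (t = 2.2462), x⁻ = (0.7052) → reset → x⁺ = (0.2893), jump to mode 1
Mode 1: flow for 0.5263 to horizon, guard not reached → x = (1.3617)

1 0.7861 0->2
2 2.2462 2->1
final: 1 1.3617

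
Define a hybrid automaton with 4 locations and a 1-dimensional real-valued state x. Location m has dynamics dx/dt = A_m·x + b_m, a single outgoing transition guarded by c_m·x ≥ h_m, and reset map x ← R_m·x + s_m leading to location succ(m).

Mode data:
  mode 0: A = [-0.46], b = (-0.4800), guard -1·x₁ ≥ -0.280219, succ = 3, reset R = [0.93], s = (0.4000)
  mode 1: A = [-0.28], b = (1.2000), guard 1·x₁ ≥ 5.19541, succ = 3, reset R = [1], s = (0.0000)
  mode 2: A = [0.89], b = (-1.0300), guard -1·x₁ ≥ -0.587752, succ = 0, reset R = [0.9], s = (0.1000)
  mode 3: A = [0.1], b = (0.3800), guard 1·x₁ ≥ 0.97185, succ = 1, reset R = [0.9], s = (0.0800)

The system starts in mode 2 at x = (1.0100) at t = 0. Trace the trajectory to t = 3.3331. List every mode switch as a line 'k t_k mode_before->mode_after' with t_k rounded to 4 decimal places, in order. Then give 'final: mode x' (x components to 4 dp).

Mode 2: guard c·x = -0.5878 hit at Δt = 1.5195 (t = 1.5195), x⁻ = (0.5878) → reset → x⁺ = (0.6290), jump to mode 0
Mode 0: guard c·x = -0.2802 hit at Δt = 0.5084 (t = 2.0279), x⁻ = (0.2802) → reset → x⁺ = (0.6606), jump to mode 3
Mode 3: guard c·x = 0.9718 hit at Δt = 0.6745 (t = 2.7024), x⁻ = (0.9718) → reset → x⁺ = (0.9547), jump to mode 1
Mode 1: flow for 0.6307 to horizon, guard not reached → x = (1.4939)

1 1.5195 2->0
2 2.0279 0->3
3 2.7024 3->1
final: 1 1.4939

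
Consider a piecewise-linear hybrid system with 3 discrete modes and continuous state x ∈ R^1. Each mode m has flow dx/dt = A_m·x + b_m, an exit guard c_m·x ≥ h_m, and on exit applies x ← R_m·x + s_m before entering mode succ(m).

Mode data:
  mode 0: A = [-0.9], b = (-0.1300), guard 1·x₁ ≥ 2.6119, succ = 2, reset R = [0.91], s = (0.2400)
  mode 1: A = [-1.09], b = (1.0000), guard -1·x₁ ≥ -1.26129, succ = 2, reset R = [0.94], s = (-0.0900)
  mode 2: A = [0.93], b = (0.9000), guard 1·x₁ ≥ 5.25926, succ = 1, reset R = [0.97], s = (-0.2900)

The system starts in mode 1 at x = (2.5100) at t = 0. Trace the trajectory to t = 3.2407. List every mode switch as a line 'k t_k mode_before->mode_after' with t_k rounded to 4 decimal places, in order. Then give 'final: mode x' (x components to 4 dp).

Mode 1: guard c·x = -1.2613 hit at Δt = 1.4063 (t = 1.4063), x⁻ = (1.2613) → reset → x⁺ = (1.0956), jump to mode 2
Mode 2: guard c·x = 5.2593 hit at Δt = 1.1877 (t = 2.5940), x⁻ = (5.2593) → reset → x⁺ = (4.8115), jump to mode 1
Mode 1: flow for 0.6467 to horizon, guard not reached → x = (2.8417)

1 1.4063 1->2
2 2.5940 2->1
final: 1 2.8417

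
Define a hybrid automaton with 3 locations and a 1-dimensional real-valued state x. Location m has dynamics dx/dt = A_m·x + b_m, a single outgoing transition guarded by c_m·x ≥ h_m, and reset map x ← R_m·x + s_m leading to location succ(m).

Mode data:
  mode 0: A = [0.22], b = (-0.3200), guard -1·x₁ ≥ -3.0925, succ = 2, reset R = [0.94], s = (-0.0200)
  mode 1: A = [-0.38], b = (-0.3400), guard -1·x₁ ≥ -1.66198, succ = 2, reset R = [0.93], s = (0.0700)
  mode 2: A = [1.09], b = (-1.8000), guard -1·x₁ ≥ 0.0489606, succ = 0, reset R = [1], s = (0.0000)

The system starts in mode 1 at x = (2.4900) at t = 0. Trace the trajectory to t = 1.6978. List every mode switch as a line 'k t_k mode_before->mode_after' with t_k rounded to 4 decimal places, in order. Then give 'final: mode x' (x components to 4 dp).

Mode 1: guard c·x = -1.6620 hit at Δt = 0.7383 (t = 0.7383), x⁻ = (1.6620) → reset → x⁺ = (1.6156), jump to mode 2
Mode 2: flow for 0.9595 to horizon, guard not reached → x = (1.5497)

1 0.7383 1->2
final: 2 1.5497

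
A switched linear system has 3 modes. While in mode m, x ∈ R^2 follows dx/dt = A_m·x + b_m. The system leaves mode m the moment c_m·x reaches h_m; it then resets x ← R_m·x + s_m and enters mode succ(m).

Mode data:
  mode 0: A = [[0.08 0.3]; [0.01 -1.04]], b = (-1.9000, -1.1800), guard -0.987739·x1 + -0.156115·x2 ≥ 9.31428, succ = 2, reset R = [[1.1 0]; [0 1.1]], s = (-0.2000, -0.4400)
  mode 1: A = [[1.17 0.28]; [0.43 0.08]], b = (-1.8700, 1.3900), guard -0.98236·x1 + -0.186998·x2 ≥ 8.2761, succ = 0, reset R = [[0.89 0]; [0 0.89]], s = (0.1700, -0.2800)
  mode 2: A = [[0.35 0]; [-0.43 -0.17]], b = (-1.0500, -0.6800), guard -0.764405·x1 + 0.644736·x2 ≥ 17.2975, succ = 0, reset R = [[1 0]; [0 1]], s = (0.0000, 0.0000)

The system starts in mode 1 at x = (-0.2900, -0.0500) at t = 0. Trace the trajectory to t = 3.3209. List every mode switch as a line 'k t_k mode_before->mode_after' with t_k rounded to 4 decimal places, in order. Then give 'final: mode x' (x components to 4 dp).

Mode 1: guard c·x = 8.2761 hit at Δt = 1.4554 (t = 1.4554), x⁻ = (-8.4196, -0.0267) → reset → x⁺ = (-7.3235, -0.3037), jump to mode 0
Mode 0: guard c·x = 9.3143 hit at Δt = 0.7245 (t = 2.1799), x⁻ = (-9.3056, -0.7864) → reset → x⁺ = (-10.4362, -1.3050), jump to mode 2
Mode 2: flow for 1.1410 to horizon, guard not reached → x = (-17.0314, 4.2946)

1 1.4554 1->0
2 2.1799 0->2
final: 2 -17.0314 4.2946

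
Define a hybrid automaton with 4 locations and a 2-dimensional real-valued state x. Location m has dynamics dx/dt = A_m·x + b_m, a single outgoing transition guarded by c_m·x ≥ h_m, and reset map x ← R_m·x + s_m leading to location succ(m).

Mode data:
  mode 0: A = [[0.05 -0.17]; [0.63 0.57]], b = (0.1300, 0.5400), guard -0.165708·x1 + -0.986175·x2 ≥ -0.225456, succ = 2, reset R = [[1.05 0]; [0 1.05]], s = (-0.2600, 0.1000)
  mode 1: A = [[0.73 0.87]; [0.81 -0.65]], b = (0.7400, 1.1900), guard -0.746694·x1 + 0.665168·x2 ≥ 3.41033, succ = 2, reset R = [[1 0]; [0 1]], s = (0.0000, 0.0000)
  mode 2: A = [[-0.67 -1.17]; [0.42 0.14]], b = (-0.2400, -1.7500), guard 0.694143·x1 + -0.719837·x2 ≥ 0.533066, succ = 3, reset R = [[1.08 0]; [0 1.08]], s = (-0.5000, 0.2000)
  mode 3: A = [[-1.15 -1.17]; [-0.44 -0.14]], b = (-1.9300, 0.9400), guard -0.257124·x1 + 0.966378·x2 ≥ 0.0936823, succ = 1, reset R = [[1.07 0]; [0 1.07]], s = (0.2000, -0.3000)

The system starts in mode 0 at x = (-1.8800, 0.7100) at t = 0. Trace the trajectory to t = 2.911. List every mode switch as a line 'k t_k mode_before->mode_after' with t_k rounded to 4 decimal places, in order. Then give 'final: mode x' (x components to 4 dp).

Mode 0: guard c·x = -0.2255 hit at Δt = 0.5383 (t = 0.5383), x⁻ = (-1.9194, 0.5511) → reset → x⁺ = (-2.2753, 0.6787), jump to mode 2
Mode 2: guard c·x = 0.5331 hit at Δt = 0.9054 (t = 1.4437), x⁻ = (-0.9193, -1.6270) → reset → x⁺ = (-1.4928, -1.5572), jump to mode 3
Mode 3: guard c·x = 0.0937 hit at Δt = 0.8586 (t = 2.3023), x⁻ = (-1.1314, -0.2041) → reset → x⁺ = (-1.0106, -0.5184), jump to mode 1
Mode 1: flow for 0.6087 to horizon, guard not reached → x = (-1.2479, -0.2156)

1 0.5383 0->2
2 1.4437 2->3
3 2.3023 3->1
final: 1 -1.2479 -0.2156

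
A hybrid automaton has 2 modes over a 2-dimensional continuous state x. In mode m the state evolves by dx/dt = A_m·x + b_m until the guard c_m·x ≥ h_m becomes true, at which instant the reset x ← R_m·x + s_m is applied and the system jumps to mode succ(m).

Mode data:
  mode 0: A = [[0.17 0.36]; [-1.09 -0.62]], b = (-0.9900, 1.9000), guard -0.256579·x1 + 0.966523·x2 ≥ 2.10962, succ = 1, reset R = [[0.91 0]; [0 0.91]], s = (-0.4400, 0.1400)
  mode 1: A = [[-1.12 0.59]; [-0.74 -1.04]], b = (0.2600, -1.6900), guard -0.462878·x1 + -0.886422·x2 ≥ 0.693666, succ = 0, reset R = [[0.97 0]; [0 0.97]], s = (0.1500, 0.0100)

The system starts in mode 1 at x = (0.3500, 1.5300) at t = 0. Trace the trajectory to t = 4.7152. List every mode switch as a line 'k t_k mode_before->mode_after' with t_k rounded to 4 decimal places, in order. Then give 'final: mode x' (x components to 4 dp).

1 1.1820 1->0
2 2.6342 0->1
3 4.1113 1->0
final: 0 -0.5346 0.6006

Mode 1: guard c·x = 0.6937 hit at Δt = 1.1820 (t = 1.1820), x⁻ = (0.1930, -0.8833) → reset → x⁺ = (0.3372, -0.8468), jump to mode 0
Mode 0: guard c·x = 2.1096 hit at Δt = 1.4522 (t = 2.6342), x⁻ = (-0.8757, 1.9502) → reset → x⁺ = (-1.2369, 1.9147), jump to mode 1
Mode 1: guard c·x = 0.6937 hit at Δt = 1.4771 (t = 4.1113), x⁻ = (-0.0522, -0.7553) → reset → x⁺ = (0.0994, -0.7226), jump to mode 0
Mode 0: flow for 0.6039 to horizon, guard not reached → x = (-0.5346, 0.6006)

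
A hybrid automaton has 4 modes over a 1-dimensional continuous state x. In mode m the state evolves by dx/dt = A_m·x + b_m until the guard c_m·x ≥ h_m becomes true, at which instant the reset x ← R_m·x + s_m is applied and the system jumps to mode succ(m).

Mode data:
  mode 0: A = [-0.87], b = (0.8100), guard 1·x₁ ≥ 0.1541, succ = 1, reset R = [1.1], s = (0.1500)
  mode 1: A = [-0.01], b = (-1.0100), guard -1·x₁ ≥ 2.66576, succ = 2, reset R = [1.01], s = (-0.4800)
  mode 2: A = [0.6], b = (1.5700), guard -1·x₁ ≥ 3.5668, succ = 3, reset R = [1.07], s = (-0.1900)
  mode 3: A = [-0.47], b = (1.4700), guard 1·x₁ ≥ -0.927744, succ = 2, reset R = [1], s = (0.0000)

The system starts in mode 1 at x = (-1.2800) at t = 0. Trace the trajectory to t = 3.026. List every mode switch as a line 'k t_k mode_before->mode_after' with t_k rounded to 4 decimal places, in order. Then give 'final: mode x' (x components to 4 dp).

Mode 1: guard c·x = 2.6658 hit at Δt = 1.3994 (t = 1.3994), x⁻ = (-2.6658) → reset → x⁺ = (-3.1724), jump to mode 2
Mode 2: guard c·x = 3.5668 hit at Δt = 0.8938 (t = 2.2932), x⁻ = (-3.5668) → reset → x⁺ = (-4.0065), jump to mode 3
Mode 3: flow for 0.7328 to horizon, guard not reached → x = (-1.9278)

1 1.3994 1->2
2 2.2932 2->3
final: 3 -1.9278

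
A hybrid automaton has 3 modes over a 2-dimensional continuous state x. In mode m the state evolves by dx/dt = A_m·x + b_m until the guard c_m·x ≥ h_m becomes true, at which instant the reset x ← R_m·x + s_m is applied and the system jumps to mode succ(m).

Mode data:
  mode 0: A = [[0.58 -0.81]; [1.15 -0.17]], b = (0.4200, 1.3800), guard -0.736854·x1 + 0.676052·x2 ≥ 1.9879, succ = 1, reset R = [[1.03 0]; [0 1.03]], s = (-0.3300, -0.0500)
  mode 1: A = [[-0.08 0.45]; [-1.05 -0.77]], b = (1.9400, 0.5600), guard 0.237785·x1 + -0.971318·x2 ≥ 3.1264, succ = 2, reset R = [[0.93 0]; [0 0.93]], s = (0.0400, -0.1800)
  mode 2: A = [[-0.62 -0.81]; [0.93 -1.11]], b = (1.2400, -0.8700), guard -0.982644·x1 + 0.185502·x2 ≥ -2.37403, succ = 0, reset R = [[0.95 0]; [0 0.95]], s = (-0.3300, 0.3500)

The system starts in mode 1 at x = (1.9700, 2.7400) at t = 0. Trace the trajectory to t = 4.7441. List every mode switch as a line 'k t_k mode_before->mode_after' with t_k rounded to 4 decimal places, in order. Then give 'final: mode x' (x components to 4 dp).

Mode 1: guard c·x = 3.1264 hit at Δt = 1.4717 (t = 1.4717), x⁻ = (4.5248, -2.1110) → reset → x⁺ = (4.2480, -2.1433), jump to mode 2
Mode 2: guard c·x = -2.3740 hit at Δt = 1.4299 (t = 2.9016), x⁻ = (2.6420, 1.1971) → reset → x⁺ = (2.1799, 1.4873), jump to mode 0
Mode 0: guard c·x = 1.9879 hit at Δt = 0.9277 (t = 3.8293), x⁻ = (1.3391, 4.4000) → reset → x⁺ = (1.0493, 4.4820), jump to mode 1
Mode 1: flow for 0.9148 to horizon, guard not reached → x = (3.7098, 0.7368)

1 1.4717 1->2
2 2.9016 2->0
3 3.8293 0->1
final: 1 3.7098 0.7368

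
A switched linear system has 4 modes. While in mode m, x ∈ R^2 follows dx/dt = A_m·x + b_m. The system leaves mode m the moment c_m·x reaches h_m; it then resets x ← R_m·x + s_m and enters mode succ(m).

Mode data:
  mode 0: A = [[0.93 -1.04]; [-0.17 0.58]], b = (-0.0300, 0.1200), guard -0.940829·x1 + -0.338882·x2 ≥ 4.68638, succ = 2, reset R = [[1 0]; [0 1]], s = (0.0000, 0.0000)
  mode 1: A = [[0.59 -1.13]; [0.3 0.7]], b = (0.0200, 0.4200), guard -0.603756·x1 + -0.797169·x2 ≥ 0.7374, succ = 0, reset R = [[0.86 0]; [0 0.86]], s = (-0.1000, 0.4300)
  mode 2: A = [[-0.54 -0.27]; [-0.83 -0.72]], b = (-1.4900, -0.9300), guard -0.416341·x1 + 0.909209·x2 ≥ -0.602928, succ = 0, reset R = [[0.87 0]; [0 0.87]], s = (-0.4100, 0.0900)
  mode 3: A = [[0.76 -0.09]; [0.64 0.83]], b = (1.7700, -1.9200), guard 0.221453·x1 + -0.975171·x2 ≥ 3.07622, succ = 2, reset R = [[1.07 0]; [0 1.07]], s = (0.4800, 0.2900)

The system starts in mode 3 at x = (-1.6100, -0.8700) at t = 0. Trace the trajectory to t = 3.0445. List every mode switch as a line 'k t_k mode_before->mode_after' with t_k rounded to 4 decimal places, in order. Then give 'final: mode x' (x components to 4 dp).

Mode 3: guard c·x = 3.0762 hit at Δt = 0.5619 (t = 0.5619), x⁻ = (-1.1031, -3.4050) → reset → x⁺ = (-0.7003, -3.3534), jump to mode 2
Mode 2: guard c·x = -0.6029 hit at Δt = 1.4752 (t = 2.0371), x⁻ = (-1.2708, -1.2450) → reset → x⁺ = (-1.5156, -0.9932), jump to mode 0
Mode 0: flow for 1.0074 to horizon, guard not reached → x = (-2.0373, -1.2147)

1 0.5619 3->2
2 2.0371 2->0
final: 0 -2.0373 -1.2147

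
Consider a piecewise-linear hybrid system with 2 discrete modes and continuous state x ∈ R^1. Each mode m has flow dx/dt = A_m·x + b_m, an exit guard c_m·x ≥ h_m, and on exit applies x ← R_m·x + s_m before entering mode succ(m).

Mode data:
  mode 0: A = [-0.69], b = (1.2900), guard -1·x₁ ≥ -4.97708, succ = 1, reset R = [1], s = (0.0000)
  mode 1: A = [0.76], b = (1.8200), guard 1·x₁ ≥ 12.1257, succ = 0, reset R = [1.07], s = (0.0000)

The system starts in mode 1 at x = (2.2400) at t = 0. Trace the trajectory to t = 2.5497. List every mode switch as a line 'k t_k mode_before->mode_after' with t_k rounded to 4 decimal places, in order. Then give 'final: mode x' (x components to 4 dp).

1 1.5026 1->0
final: 0 7.2614

Mode 1: guard c·x = 12.1257 hit at Δt = 1.5026 (t = 1.5026), x⁻ = (12.1257) → reset → x⁺ = (12.9745), jump to mode 0
Mode 0: flow for 1.0471 to horizon, guard not reached → x = (7.2614)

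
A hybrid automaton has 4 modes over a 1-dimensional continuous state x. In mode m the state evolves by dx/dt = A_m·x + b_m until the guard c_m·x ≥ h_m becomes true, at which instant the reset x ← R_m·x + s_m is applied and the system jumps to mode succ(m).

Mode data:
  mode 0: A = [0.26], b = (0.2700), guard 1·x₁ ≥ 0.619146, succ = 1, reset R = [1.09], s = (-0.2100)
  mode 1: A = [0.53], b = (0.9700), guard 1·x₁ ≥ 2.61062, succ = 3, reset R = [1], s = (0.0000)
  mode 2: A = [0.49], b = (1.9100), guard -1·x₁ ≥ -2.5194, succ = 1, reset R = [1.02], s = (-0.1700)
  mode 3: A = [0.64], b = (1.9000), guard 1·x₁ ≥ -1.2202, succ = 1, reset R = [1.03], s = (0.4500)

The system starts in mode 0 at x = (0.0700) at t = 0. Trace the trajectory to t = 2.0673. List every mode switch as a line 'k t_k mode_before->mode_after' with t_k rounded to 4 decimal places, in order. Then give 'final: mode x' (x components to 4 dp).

1 1.5477 0->1
final: 1 1.1925

Mode 0: guard c·x = 0.6191 hit at Δt = 1.5477 (t = 1.5477), x⁻ = (0.6191) → reset → x⁺ = (0.4649), jump to mode 1
Mode 1: flow for 0.5196 to horizon, guard not reached → x = (1.1925)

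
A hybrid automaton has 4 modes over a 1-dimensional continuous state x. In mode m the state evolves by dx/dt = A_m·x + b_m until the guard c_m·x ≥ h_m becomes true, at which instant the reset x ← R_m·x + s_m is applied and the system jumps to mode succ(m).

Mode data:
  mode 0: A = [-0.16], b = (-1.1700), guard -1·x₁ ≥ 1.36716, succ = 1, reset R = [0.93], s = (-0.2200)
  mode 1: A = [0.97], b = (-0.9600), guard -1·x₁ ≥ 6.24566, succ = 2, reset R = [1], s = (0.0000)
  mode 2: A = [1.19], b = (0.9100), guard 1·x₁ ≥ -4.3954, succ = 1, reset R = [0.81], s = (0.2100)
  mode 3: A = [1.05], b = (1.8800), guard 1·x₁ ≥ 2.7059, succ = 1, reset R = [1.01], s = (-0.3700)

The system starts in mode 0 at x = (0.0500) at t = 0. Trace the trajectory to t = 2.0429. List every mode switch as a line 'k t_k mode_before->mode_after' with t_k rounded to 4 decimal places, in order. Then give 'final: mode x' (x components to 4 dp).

1 1.3362 0->1
final: 1 -3.9348

Mode 0: guard c·x = 1.3672 hit at Δt = 1.3362 (t = 1.3362), x⁻ = (-1.3672) → reset → x⁺ = (-1.4915), jump to mode 1
Mode 1: flow for 0.7067 to horizon, guard not reached → x = (-3.9348)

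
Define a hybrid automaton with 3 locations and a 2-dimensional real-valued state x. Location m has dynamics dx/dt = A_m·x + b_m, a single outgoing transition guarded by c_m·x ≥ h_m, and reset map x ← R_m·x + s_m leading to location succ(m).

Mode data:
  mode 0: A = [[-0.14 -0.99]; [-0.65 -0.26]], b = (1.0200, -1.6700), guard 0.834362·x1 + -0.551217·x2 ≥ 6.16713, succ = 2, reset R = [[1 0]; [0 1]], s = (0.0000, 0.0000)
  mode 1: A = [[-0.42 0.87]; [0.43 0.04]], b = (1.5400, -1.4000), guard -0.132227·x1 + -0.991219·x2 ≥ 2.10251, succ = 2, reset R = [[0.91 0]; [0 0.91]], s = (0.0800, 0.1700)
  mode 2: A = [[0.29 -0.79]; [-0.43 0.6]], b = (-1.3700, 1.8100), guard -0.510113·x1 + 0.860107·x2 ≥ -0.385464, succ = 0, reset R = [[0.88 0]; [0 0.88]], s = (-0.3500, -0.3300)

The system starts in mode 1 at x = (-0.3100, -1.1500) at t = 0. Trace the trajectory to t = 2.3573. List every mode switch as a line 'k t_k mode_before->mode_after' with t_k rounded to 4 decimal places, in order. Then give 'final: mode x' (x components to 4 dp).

1 0.6104 1->2
2 1.5150 2->0
final: 0 1.3238 -2.1652

Mode 1: guard c·x = 2.1025 hit at Δt = 0.6104 (t = 0.6104), x⁻ = (-0.1811, -2.0970) → reset → x⁺ = (-0.0848, -1.7383), jump to mode 2
Mode 2: guard c·x = -0.3855 hit at Δt = 0.9046 (t = 1.5150), x⁻ = (-0.4582, -0.7199) → reset → x⁺ = (-0.7532, -0.9635), jump to mode 0
Mode 0: flow for 0.8423 to horizon, guard not reached → x = (1.3238, -2.1652)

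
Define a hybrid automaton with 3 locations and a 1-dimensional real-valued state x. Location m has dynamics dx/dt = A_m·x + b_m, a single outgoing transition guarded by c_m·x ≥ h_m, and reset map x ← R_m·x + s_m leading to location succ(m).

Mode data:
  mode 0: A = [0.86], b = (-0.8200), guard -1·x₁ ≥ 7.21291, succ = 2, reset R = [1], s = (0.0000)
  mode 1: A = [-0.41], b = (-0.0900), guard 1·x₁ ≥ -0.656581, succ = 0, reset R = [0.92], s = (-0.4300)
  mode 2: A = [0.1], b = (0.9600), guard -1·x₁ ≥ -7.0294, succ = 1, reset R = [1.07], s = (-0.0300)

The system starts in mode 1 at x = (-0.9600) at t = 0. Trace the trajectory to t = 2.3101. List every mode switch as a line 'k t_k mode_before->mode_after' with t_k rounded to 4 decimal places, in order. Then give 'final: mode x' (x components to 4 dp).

Mode 1: guard c·x = -0.6566 hit at Δt = 1.2859 (t = 1.2859), x⁻ = (-0.6566) → reset → x⁺ = (-1.0341), jump to mode 0
Mode 0: flow for 1.0242 to horizon, guard not reached → x = (-3.8422)

1 1.2859 1->0
final: 0 -3.8422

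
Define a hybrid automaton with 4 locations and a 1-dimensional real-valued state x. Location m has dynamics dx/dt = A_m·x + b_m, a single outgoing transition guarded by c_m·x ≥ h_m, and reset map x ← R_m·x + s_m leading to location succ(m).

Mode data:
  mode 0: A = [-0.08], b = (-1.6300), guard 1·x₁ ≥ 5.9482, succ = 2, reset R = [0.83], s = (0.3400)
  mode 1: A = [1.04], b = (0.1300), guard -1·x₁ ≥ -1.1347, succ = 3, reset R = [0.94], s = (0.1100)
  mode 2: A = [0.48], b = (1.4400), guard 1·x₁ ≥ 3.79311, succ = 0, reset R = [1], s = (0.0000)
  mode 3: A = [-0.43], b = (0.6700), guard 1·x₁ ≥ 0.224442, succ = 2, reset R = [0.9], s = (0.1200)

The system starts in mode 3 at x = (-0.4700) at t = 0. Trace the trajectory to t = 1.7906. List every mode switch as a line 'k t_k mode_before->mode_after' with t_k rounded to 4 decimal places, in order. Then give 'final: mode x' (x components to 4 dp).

1 0.9748 3->2
final: 2 1.9143

Mode 3: guard c·x = 0.2244 hit at Δt = 0.9748 (t = 0.9748), x⁻ = (0.2244) → reset → x⁺ = (0.3220), jump to mode 2
Mode 2: flow for 0.8158 to horizon, guard not reached → x = (1.9143)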